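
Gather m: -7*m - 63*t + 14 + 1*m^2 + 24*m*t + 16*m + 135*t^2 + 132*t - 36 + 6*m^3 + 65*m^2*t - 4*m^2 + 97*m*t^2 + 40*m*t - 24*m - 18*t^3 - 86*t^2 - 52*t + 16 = 6*m^3 + m^2*(65*t - 3) + m*(97*t^2 + 64*t - 15) - 18*t^3 + 49*t^2 + 17*t - 6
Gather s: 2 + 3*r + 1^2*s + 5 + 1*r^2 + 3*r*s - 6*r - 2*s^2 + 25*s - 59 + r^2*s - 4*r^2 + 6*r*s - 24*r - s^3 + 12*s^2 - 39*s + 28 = -3*r^2 - 27*r - s^3 + 10*s^2 + s*(r^2 + 9*r - 13) - 24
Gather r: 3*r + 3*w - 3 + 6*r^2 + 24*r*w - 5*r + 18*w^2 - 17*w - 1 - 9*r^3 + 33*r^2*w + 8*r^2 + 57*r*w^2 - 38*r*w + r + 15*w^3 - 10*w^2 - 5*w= -9*r^3 + r^2*(33*w + 14) + r*(57*w^2 - 14*w - 1) + 15*w^3 + 8*w^2 - 19*w - 4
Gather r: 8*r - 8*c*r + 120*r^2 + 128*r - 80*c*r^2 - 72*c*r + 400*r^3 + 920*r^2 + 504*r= 400*r^3 + r^2*(1040 - 80*c) + r*(640 - 80*c)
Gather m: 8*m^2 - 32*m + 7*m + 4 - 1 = 8*m^2 - 25*m + 3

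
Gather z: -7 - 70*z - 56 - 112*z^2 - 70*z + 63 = -112*z^2 - 140*z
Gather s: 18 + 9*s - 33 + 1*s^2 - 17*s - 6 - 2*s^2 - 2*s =-s^2 - 10*s - 21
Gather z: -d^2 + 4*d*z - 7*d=-d^2 + 4*d*z - 7*d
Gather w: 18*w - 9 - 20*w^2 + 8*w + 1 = -20*w^2 + 26*w - 8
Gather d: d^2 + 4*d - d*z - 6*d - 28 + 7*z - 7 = d^2 + d*(-z - 2) + 7*z - 35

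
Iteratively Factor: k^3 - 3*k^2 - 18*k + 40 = (k - 2)*(k^2 - k - 20) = (k - 2)*(k + 4)*(k - 5)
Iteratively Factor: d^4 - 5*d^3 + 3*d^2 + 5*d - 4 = (d - 4)*(d^3 - d^2 - d + 1) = (d - 4)*(d + 1)*(d^2 - 2*d + 1) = (d - 4)*(d - 1)*(d + 1)*(d - 1)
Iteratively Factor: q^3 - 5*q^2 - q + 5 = (q - 5)*(q^2 - 1) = (q - 5)*(q + 1)*(q - 1)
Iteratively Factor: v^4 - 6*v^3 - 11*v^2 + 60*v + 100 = (v - 5)*(v^3 - v^2 - 16*v - 20) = (v - 5)*(v + 2)*(v^2 - 3*v - 10) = (v - 5)^2*(v + 2)*(v + 2)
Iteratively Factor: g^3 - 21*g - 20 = (g + 1)*(g^2 - g - 20) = (g + 1)*(g + 4)*(g - 5)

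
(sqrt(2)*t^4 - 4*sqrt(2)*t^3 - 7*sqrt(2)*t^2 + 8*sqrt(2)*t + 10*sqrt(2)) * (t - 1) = sqrt(2)*t^5 - 5*sqrt(2)*t^4 - 3*sqrt(2)*t^3 + 15*sqrt(2)*t^2 + 2*sqrt(2)*t - 10*sqrt(2)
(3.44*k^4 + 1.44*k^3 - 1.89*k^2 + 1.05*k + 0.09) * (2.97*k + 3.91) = 10.2168*k^5 + 17.7272*k^4 + 0.0171000000000001*k^3 - 4.2714*k^2 + 4.3728*k + 0.3519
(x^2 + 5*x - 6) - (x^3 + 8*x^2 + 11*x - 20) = -x^3 - 7*x^2 - 6*x + 14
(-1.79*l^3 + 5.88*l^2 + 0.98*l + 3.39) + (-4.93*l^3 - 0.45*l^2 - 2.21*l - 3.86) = -6.72*l^3 + 5.43*l^2 - 1.23*l - 0.47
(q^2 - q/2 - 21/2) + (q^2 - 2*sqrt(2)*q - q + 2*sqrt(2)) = 2*q^2 - 2*sqrt(2)*q - 3*q/2 - 21/2 + 2*sqrt(2)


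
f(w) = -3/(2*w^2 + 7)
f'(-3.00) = -0.06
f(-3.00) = -0.12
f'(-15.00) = 0.00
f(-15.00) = -0.00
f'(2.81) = 0.06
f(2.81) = -0.13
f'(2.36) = 0.09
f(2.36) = -0.17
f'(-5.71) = -0.01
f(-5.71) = -0.04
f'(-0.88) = -0.14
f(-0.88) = -0.35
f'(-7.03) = -0.01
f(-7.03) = -0.03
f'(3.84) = 0.03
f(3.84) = -0.08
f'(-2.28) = -0.09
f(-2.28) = -0.17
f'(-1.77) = -0.12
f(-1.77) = -0.23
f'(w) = 12*w/(2*w^2 + 7)^2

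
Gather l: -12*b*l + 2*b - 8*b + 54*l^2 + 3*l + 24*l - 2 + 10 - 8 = -6*b + 54*l^2 + l*(27 - 12*b)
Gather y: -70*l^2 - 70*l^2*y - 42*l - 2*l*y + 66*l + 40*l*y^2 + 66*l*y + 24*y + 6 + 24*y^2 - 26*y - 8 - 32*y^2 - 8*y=-70*l^2 + 24*l + y^2*(40*l - 8) + y*(-70*l^2 + 64*l - 10) - 2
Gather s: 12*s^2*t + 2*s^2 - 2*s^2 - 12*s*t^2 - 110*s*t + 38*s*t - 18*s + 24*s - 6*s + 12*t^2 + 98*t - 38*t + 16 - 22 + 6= 12*s^2*t + s*(-12*t^2 - 72*t) + 12*t^2 + 60*t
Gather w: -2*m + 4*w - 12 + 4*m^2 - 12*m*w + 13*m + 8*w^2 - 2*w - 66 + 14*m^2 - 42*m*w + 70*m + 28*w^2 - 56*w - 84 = 18*m^2 + 81*m + 36*w^2 + w*(-54*m - 54) - 162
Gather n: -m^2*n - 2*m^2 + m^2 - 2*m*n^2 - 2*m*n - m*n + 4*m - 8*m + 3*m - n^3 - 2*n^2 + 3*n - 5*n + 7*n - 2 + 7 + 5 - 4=-m^2 - m - n^3 + n^2*(-2*m - 2) + n*(-m^2 - 3*m + 5) + 6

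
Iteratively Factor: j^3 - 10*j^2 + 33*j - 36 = (j - 3)*(j^2 - 7*j + 12) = (j - 3)^2*(j - 4)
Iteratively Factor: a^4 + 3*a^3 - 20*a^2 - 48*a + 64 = (a + 4)*(a^3 - a^2 - 16*a + 16) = (a - 1)*(a + 4)*(a^2 - 16) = (a - 4)*(a - 1)*(a + 4)*(a + 4)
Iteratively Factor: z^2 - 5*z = (z)*(z - 5)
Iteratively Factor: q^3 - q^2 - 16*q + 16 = (q - 4)*(q^2 + 3*q - 4) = (q - 4)*(q + 4)*(q - 1)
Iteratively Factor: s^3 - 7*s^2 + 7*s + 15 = (s - 5)*(s^2 - 2*s - 3) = (s - 5)*(s - 3)*(s + 1)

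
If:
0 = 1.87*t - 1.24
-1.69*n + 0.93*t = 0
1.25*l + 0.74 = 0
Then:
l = -0.59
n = 0.36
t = 0.66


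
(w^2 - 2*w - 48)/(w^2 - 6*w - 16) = (w + 6)/(w + 2)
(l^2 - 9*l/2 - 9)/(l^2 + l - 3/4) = 2*(l - 6)/(2*l - 1)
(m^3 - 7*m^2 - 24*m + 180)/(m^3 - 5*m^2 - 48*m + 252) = (m + 5)/(m + 7)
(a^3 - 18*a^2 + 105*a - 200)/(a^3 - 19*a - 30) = (a^2 - 13*a + 40)/(a^2 + 5*a + 6)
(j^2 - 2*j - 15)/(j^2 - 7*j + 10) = (j + 3)/(j - 2)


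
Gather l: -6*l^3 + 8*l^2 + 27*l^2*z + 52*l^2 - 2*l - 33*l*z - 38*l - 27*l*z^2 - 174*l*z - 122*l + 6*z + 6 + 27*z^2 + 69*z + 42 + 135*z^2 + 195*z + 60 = -6*l^3 + l^2*(27*z + 60) + l*(-27*z^2 - 207*z - 162) + 162*z^2 + 270*z + 108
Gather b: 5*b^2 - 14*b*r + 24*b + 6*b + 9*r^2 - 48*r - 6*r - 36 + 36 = 5*b^2 + b*(30 - 14*r) + 9*r^2 - 54*r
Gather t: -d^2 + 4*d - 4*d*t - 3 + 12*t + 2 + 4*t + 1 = -d^2 + 4*d + t*(16 - 4*d)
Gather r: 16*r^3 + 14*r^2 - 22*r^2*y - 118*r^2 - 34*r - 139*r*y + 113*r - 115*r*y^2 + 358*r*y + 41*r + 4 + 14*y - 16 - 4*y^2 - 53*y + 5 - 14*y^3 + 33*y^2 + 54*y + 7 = 16*r^3 + r^2*(-22*y - 104) + r*(-115*y^2 + 219*y + 120) - 14*y^3 + 29*y^2 + 15*y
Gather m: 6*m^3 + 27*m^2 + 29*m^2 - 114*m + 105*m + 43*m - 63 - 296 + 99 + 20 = 6*m^3 + 56*m^2 + 34*m - 240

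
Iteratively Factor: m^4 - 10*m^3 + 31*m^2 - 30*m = (m - 2)*(m^3 - 8*m^2 + 15*m) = m*(m - 2)*(m^2 - 8*m + 15) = m*(m - 5)*(m - 2)*(m - 3)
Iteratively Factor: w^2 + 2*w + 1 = (w + 1)*(w + 1)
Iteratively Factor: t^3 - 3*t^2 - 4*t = (t)*(t^2 - 3*t - 4) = t*(t + 1)*(t - 4)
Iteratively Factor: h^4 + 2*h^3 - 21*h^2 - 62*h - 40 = (h + 4)*(h^3 - 2*h^2 - 13*h - 10) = (h + 2)*(h + 4)*(h^2 - 4*h - 5) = (h - 5)*(h + 2)*(h + 4)*(h + 1)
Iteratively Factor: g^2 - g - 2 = (g - 2)*(g + 1)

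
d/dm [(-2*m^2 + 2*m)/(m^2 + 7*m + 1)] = 2*(-8*m^2 - 2*m + 1)/(m^4 + 14*m^3 + 51*m^2 + 14*m + 1)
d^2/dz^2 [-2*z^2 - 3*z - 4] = -4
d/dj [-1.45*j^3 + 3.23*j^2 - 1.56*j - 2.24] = -4.35*j^2 + 6.46*j - 1.56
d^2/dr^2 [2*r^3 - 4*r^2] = 12*r - 8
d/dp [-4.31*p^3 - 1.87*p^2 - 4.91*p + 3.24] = -12.93*p^2 - 3.74*p - 4.91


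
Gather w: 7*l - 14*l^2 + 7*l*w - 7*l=-14*l^2 + 7*l*w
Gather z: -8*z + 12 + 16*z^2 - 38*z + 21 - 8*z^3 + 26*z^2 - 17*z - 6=-8*z^3 + 42*z^2 - 63*z + 27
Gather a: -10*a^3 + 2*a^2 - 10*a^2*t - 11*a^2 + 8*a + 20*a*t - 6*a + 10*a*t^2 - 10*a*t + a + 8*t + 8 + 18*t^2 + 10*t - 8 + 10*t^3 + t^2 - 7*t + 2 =-10*a^3 + a^2*(-10*t - 9) + a*(10*t^2 + 10*t + 3) + 10*t^3 + 19*t^2 + 11*t + 2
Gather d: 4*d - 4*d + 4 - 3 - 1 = 0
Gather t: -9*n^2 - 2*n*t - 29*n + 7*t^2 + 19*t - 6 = -9*n^2 - 29*n + 7*t^2 + t*(19 - 2*n) - 6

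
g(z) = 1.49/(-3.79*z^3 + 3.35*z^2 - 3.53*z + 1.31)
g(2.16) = -0.05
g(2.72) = -0.02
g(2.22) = -0.05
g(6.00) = -0.00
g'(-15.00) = 0.00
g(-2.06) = 0.03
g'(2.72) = 0.03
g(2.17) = -0.05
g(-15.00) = 0.00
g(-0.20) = 0.68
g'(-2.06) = 0.03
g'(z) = 1.49*(11.37*z^2 - 6.7*z + 3.53)/(-3.79*z^3 + 3.35*z^2 - 3.53*z + 1.31)^2 = (16.9413*z^2 - 9.983*z + 5.2597)/(3.79*z^3 - 3.35*z^2 + 3.53*z - 1.31)^2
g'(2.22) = 0.07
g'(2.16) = 0.08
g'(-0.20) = 1.67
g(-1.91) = 0.03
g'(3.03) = 0.02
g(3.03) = -0.02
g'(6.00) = 0.00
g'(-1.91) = 0.04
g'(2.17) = 0.07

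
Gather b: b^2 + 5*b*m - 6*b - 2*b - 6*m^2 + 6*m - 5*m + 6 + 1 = b^2 + b*(5*m - 8) - 6*m^2 + m + 7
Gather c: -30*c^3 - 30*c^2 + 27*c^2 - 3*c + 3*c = -30*c^3 - 3*c^2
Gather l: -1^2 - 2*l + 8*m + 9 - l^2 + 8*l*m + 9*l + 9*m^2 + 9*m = -l^2 + l*(8*m + 7) + 9*m^2 + 17*m + 8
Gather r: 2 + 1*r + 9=r + 11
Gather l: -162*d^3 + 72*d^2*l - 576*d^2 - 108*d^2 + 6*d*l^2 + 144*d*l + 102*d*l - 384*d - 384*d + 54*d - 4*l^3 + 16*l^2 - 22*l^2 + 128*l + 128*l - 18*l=-162*d^3 - 684*d^2 - 714*d - 4*l^3 + l^2*(6*d - 6) + l*(72*d^2 + 246*d + 238)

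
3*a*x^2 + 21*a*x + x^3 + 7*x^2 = x*(3*a + x)*(x + 7)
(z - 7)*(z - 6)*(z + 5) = z^3 - 8*z^2 - 23*z + 210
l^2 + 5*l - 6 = (l - 1)*(l + 6)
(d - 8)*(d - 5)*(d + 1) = d^3 - 12*d^2 + 27*d + 40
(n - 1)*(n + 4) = n^2 + 3*n - 4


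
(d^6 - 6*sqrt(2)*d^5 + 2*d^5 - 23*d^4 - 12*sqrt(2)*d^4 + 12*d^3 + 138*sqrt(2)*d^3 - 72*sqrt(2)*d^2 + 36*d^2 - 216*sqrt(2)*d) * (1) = d^6 - 6*sqrt(2)*d^5 + 2*d^5 - 23*d^4 - 12*sqrt(2)*d^4 + 12*d^3 + 138*sqrt(2)*d^3 - 72*sqrt(2)*d^2 + 36*d^2 - 216*sqrt(2)*d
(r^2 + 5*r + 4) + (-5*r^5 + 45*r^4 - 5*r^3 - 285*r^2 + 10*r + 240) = -5*r^5 + 45*r^4 - 5*r^3 - 284*r^2 + 15*r + 244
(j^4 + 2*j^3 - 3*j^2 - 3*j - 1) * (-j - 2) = -j^5 - 4*j^4 - j^3 + 9*j^2 + 7*j + 2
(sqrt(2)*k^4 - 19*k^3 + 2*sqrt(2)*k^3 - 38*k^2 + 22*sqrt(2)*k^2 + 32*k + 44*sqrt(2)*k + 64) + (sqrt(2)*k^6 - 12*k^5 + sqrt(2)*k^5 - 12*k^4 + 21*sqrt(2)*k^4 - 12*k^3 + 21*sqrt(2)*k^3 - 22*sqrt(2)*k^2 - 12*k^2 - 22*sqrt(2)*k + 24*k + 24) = sqrt(2)*k^6 - 12*k^5 + sqrt(2)*k^5 - 12*k^4 + 22*sqrt(2)*k^4 - 31*k^3 + 23*sqrt(2)*k^3 - 50*k^2 + 22*sqrt(2)*k + 56*k + 88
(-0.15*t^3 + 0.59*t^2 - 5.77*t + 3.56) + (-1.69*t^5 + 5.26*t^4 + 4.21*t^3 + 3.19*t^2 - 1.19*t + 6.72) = -1.69*t^5 + 5.26*t^4 + 4.06*t^3 + 3.78*t^2 - 6.96*t + 10.28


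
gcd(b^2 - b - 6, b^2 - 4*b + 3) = b - 3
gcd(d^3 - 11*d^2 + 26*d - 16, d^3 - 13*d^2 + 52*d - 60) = d - 2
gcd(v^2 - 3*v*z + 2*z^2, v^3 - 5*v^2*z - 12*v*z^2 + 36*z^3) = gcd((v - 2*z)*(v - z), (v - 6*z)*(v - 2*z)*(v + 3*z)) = -v + 2*z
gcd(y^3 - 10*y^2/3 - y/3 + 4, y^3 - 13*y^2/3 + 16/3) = y^2 - y/3 - 4/3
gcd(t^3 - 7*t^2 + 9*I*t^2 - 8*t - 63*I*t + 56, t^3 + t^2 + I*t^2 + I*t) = t + I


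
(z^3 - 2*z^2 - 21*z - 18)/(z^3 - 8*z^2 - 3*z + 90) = (z + 1)/(z - 5)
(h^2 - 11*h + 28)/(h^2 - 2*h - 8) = (h - 7)/(h + 2)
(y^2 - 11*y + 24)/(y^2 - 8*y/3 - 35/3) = 3*(-y^2 + 11*y - 24)/(-3*y^2 + 8*y + 35)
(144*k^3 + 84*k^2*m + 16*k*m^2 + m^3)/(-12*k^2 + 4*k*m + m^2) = (-24*k^2 - 10*k*m - m^2)/(2*k - m)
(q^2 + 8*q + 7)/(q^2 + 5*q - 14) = (q + 1)/(q - 2)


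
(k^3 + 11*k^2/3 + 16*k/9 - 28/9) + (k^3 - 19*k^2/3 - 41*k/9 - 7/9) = 2*k^3 - 8*k^2/3 - 25*k/9 - 35/9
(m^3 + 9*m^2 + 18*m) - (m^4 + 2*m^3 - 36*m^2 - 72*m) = -m^4 - m^3 + 45*m^2 + 90*m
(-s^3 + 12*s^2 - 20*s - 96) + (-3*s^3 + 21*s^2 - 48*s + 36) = -4*s^3 + 33*s^2 - 68*s - 60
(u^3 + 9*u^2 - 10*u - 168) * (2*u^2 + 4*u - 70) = 2*u^5 + 22*u^4 - 54*u^3 - 1006*u^2 + 28*u + 11760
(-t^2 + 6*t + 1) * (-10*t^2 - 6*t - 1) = 10*t^4 - 54*t^3 - 45*t^2 - 12*t - 1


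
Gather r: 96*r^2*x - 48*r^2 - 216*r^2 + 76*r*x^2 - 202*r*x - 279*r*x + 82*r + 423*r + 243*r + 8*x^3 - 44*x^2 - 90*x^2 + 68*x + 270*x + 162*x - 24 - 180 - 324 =r^2*(96*x - 264) + r*(76*x^2 - 481*x + 748) + 8*x^3 - 134*x^2 + 500*x - 528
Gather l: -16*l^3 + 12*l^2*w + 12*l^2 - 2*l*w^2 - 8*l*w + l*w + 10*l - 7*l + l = -16*l^3 + l^2*(12*w + 12) + l*(-2*w^2 - 7*w + 4)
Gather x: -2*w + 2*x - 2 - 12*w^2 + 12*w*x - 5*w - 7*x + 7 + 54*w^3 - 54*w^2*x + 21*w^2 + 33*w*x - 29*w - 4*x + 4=54*w^3 + 9*w^2 - 36*w + x*(-54*w^2 + 45*w - 9) + 9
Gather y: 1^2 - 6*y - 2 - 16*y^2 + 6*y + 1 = -16*y^2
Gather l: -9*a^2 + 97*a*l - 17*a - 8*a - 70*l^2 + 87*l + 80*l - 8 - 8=-9*a^2 - 25*a - 70*l^2 + l*(97*a + 167) - 16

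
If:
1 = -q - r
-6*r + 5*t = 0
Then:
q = -5*t/6 - 1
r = 5*t/6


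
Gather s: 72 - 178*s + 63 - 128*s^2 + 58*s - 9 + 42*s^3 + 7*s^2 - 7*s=42*s^3 - 121*s^2 - 127*s + 126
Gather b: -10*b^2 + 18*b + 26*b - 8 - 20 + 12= -10*b^2 + 44*b - 16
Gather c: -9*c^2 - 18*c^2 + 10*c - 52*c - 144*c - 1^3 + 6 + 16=-27*c^2 - 186*c + 21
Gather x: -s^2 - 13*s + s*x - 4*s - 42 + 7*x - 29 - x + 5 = -s^2 - 17*s + x*(s + 6) - 66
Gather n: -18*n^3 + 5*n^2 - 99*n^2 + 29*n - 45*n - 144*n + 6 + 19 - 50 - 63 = -18*n^3 - 94*n^2 - 160*n - 88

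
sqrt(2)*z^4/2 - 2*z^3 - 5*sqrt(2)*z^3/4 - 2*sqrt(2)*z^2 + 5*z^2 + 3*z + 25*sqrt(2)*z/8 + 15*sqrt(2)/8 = (z - 3)*(z + 1/2)*(z - 5*sqrt(2)/2)*(sqrt(2)*z/2 + 1/2)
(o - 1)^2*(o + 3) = o^3 + o^2 - 5*o + 3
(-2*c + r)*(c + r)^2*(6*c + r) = -12*c^4 - 20*c^3*r - 3*c^2*r^2 + 6*c*r^3 + r^4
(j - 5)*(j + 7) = j^2 + 2*j - 35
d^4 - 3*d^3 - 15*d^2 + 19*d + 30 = (d - 5)*(d - 2)*(d + 1)*(d + 3)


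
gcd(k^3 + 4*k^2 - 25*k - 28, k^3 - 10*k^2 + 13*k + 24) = k + 1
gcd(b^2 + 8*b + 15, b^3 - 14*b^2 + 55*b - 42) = 1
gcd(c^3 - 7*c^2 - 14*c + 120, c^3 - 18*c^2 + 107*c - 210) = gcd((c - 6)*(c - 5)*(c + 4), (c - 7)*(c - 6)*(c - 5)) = c^2 - 11*c + 30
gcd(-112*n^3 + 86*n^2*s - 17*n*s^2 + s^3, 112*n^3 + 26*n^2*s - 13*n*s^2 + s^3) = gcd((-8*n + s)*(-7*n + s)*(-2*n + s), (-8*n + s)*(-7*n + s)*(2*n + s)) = 56*n^2 - 15*n*s + s^2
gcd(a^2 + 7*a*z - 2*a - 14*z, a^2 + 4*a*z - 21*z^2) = a + 7*z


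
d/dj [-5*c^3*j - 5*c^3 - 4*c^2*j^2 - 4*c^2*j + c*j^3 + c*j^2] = c*(-5*c^2 - 8*c*j - 4*c + 3*j^2 + 2*j)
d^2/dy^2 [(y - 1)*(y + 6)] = 2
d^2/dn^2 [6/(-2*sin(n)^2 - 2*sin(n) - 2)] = 3*(4*sin(n)^3 + 3*sin(n)^2 - 9*sin(n) - 7)*sin(n)/(sin(n)^2 + sin(n) + 1)^3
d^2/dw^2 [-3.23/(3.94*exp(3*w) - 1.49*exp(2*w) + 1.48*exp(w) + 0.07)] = (-3.23*(11.82*exp(2*w) - 2.98*exp(w) + 1.48)*(23.64*exp(2*w) - 5.96*exp(w) + 2.96)*exp(w) + (114.5358*exp(2*w) - 19.2508*exp(w) + 4.7804)*(3.94*exp(3*w) - 1.49*exp(2*w) + 1.48*exp(w) + 0.07))*exp(w)/(3.94*exp(3*w) - 1.49*exp(2*w) + 1.48*exp(w) + 0.07)^3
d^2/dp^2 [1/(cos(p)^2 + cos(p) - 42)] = (-4*sin(p)^4 + 171*sin(p)^2 - 153*cos(p)/4 - 3*cos(3*p)/4 - 81)/((cos(p) - 6)^3*(cos(p) + 7)^3)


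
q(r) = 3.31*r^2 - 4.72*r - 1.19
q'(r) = 6.62*r - 4.72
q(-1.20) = 9.24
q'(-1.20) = -12.66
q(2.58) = 8.67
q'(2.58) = 12.36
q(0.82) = -2.83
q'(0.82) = 0.71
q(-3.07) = 44.50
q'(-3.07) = -25.04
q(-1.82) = 18.36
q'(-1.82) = -16.77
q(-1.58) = 14.53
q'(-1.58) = -15.18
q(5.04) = 59.10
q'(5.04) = 28.64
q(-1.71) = 16.56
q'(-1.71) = -16.04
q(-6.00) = 146.29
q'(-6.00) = -44.44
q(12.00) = 418.81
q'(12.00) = 74.72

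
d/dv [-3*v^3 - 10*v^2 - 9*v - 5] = -9*v^2 - 20*v - 9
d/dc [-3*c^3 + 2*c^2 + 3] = c*(4 - 9*c)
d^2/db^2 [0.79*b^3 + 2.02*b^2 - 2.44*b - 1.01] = 4.74*b + 4.04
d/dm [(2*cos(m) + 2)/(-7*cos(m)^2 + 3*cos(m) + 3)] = -14*(cos(m) + 2)*sin(m)*cos(m)/(7*sin(m)^2 + 3*cos(m) - 4)^2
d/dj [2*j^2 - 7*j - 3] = 4*j - 7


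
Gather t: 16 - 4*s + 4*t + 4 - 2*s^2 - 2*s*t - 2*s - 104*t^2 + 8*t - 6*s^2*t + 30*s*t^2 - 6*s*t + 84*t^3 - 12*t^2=-2*s^2 - 6*s + 84*t^3 + t^2*(30*s - 116) + t*(-6*s^2 - 8*s + 12) + 20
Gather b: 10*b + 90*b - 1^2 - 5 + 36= 100*b + 30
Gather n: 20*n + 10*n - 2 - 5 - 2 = 30*n - 9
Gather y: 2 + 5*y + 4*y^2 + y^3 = y^3 + 4*y^2 + 5*y + 2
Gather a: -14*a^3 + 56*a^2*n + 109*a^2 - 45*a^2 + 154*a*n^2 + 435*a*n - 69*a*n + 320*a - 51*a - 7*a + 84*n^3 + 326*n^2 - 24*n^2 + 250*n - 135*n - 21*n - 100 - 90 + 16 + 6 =-14*a^3 + a^2*(56*n + 64) + a*(154*n^2 + 366*n + 262) + 84*n^3 + 302*n^2 + 94*n - 168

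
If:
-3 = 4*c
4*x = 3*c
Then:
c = -3/4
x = -9/16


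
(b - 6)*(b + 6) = b^2 - 36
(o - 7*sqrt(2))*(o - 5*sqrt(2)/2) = o^2 - 19*sqrt(2)*o/2 + 35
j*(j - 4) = j^2 - 4*j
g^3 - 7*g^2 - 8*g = g*(g - 8)*(g + 1)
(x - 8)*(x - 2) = x^2 - 10*x + 16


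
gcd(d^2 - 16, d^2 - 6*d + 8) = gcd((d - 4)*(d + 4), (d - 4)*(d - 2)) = d - 4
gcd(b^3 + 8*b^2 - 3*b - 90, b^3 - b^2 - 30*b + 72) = b^2 + 3*b - 18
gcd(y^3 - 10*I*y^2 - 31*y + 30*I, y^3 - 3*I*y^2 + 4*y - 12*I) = y^2 - 5*I*y - 6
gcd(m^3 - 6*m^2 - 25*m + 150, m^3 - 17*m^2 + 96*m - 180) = m^2 - 11*m + 30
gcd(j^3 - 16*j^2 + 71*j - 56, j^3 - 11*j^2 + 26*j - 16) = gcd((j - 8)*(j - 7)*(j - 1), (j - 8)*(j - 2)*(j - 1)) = j^2 - 9*j + 8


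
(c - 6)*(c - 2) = c^2 - 8*c + 12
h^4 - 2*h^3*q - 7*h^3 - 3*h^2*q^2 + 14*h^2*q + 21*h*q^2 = h*(h - 7)*(h - 3*q)*(h + q)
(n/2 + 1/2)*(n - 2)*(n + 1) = n^3/2 - 3*n/2 - 1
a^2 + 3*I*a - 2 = (a + I)*(a + 2*I)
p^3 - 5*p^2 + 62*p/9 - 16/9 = (p - 8/3)*(p - 2)*(p - 1/3)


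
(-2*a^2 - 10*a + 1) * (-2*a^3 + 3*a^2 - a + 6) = 4*a^5 + 14*a^4 - 30*a^3 + a^2 - 61*a + 6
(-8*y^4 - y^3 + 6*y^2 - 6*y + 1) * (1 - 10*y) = 80*y^5 + 2*y^4 - 61*y^3 + 66*y^2 - 16*y + 1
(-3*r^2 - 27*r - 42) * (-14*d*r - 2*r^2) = 42*d*r^3 + 378*d*r^2 + 588*d*r + 6*r^4 + 54*r^3 + 84*r^2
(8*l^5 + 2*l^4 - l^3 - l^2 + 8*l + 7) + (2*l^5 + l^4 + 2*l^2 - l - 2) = 10*l^5 + 3*l^4 - l^3 + l^2 + 7*l + 5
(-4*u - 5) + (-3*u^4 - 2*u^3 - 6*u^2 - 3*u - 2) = -3*u^4 - 2*u^3 - 6*u^2 - 7*u - 7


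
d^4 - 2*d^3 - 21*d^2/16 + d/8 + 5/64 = (d - 5/2)*(d - 1/4)*(d + 1/4)*(d + 1/2)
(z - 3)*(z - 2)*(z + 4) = z^3 - z^2 - 14*z + 24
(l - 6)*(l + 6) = l^2 - 36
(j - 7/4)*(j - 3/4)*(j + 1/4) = j^3 - 9*j^2/4 + 11*j/16 + 21/64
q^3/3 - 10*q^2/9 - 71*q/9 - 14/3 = (q/3 + 1)*(q - 7)*(q + 2/3)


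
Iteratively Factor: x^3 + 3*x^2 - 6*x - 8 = (x + 4)*(x^2 - x - 2) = (x + 1)*(x + 4)*(x - 2)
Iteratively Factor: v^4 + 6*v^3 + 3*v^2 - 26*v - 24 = (v + 4)*(v^3 + 2*v^2 - 5*v - 6) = (v - 2)*(v + 4)*(v^2 + 4*v + 3) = (v - 2)*(v + 1)*(v + 4)*(v + 3)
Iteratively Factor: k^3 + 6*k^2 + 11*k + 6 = (k + 1)*(k^2 + 5*k + 6) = (k + 1)*(k + 3)*(k + 2)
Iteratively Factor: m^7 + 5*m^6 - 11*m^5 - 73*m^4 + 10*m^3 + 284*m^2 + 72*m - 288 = (m - 2)*(m^6 + 7*m^5 + 3*m^4 - 67*m^3 - 124*m^2 + 36*m + 144) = (m - 2)*(m + 3)*(m^5 + 4*m^4 - 9*m^3 - 40*m^2 - 4*m + 48) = (m - 3)*(m - 2)*(m + 3)*(m^4 + 7*m^3 + 12*m^2 - 4*m - 16) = (m - 3)*(m - 2)*(m + 3)*(m + 4)*(m^3 + 3*m^2 - 4) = (m - 3)*(m - 2)*(m - 1)*(m + 3)*(m + 4)*(m^2 + 4*m + 4) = (m - 3)*(m - 2)*(m - 1)*(m + 2)*(m + 3)*(m + 4)*(m + 2)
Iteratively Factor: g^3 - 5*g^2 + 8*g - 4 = (g - 2)*(g^2 - 3*g + 2) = (g - 2)*(g - 1)*(g - 2)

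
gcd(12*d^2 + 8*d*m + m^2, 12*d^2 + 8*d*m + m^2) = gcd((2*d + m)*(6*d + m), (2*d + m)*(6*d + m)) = 12*d^2 + 8*d*m + m^2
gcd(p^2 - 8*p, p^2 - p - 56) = p - 8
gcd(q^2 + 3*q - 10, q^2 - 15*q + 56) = 1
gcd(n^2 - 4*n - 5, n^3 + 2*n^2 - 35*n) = n - 5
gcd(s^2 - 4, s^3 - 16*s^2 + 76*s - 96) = s - 2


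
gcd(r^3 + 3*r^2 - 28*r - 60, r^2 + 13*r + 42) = r + 6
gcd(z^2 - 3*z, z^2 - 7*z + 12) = z - 3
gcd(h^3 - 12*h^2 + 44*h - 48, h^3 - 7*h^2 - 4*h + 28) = h - 2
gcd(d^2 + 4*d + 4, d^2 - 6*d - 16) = d + 2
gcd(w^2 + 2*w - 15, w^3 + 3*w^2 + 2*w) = 1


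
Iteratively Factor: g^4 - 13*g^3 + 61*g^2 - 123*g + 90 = (g - 2)*(g^3 - 11*g^2 + 39*g - 45) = (g - 3)*(g - 2)*(g^2 - 8*g + 15) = (g - 3)^2*(g - 2)*(g - 5)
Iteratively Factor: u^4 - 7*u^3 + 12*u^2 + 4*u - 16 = (u - 2)*(u^3 - 5*u^2 + 2*u + 8) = (u - 4)*(u - 2)*(u^2 - u - 2) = (u - 4)*(u - 2)*(u + 1)*(u - 2)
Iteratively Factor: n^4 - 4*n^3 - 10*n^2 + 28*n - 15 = (n - 1)*(n^3 - 3*n^2 - 13*n + 15) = (n - 1)*(n + 3)*(n^2 - 6*n + 5) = (n - 1)^2*(n + 3)*(n - 5)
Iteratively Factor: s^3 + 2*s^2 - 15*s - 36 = (s + 3)*(s^2 - s - 12) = (s + 3)^2*(s - 4)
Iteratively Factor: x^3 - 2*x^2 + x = (x - 1)*(x^2 - x) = (x - 1)^2*(x)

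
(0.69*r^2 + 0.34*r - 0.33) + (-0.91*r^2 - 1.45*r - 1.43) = -0.22*r^2 - 1.11*r - 1.76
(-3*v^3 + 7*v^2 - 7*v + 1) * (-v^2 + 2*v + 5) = 3*v^5 - 13*v^4 + 6*v^3 + 20*v^2 - 33*v + 5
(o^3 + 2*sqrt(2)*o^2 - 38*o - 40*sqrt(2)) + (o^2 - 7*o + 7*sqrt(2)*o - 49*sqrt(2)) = o^3 + o^2 + 2*sqrt(2)*o^2 - 45*o + 7*sqrt(2)*o - 89*sqrt(2)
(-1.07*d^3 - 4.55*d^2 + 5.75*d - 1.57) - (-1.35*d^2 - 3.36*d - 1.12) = -1.07*d^3 - 3.2*d^2 + 9.11*d - 0.45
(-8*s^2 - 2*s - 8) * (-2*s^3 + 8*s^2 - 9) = 16*s^5 - 60*s^4 + 8*s^2 + 18*s + 72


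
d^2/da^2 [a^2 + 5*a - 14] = 2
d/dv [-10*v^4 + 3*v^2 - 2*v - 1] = -40*v^3 + 6*v - 2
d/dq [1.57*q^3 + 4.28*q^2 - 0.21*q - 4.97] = 4.71*q^2 + 8.56*q - 0.21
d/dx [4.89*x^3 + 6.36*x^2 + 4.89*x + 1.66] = 14.67*x^2 + 12.72*x + 4.89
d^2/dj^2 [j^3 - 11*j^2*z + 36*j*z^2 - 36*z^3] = 6*j - 22*z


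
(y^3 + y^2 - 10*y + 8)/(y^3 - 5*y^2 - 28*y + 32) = (y - 2)/(y - 8)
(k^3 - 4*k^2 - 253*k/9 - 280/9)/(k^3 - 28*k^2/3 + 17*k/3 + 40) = (k + 7/3)/(k - 3)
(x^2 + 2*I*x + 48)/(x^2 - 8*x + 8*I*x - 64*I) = (x - 6*I)/(x - 8)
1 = 1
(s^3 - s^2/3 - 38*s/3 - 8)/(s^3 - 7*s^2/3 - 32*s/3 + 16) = (3*s + 2)/(3*s - 4)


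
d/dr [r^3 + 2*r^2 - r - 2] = 3*r^2 + 4*r - 1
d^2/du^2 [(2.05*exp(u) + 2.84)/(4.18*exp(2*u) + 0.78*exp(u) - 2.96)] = (35.8184199999999*exp(4*u) + 191.802644*exp(3*u) + 179.964048*exp(2*u) + 147.015904*exp(u) + 24.518272)*exp(u)/(73.034632*exp(6*u) + 40.885416*exp(5*u) - 147.525576*exp(4*u) - 57.430152*exp(3*u) + 104.467872*exp(2*u) + 20.502144*exp(u) - 25.934336)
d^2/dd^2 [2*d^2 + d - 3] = 4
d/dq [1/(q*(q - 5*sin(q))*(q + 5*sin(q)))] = (-3*q^2 + 25*q*sin(2*q) + 25*sin(q)^2)/(q^2*(q - 5*sin(q))^2*(q + 5*sin(q))^2)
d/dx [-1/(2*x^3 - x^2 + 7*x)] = (6*x^2 - 2*x + 7)/(x^2*(2*x^2 - x + 7)^2)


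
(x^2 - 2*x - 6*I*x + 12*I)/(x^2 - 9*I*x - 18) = (x - 2)/(x - 3*I)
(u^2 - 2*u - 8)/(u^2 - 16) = (u + 2)/(u + 4)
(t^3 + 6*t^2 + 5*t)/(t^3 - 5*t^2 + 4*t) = (t^2 + 6*t + 5)/(t^2 - 5*t + 4)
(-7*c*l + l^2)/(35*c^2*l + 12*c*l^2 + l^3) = (-7*c + l)/(35*c^2 + 12*c*l + l^2)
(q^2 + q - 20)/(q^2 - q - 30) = (q - 4)/(q - 6)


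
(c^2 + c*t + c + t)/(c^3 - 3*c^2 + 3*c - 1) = (c^2 + c*t + c + t)/(c^3 - 3*c^2 + 3*c - 1)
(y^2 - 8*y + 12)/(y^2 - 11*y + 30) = (y - 2)/(y - 5)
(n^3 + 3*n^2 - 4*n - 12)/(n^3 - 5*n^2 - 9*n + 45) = (n^2 - 4)/(n^2 - 8*n + 15)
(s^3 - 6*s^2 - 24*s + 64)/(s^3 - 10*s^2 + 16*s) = (s + 4)/s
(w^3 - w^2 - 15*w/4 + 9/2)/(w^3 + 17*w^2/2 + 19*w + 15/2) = (4*w^3 - 4*w^2 - 15*w + 18)/(2*(2*w^3 + 17*w^2 + 38*w + 15))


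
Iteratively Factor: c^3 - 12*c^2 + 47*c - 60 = (c - 3)*(c^2 - 9*c + 20) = (c - 4)*(c - 3)*(c - 5)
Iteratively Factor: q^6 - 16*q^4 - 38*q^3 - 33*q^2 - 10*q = (q + 1)*(q^5 - q^4 - 15*q^3 - 23*q^2 - 10*q) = q*(q + 1)*(q^4 - q^3 - 15*q^2 - 23*q - 10) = q*(q - 5)*(q + 1)*(q^3 + 4*q^2 + 5*q + 2) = q*(q - 5)*(q + 1)*(q + 2)*(q^2 + 2*q + 1) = q*(q - 5)*(q + 1)^2*(q + 2)*(q + 1)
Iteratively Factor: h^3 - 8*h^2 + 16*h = (h - 4)*(h^2 - 4*h) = (h - 4)^2*(h)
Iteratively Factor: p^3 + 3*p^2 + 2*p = (p + 1)*(p^2 + 2*p) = p*(p + 1)*(p + 2)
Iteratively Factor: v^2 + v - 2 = (v + 2)*(v - 1)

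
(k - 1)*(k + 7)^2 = k^3 + 13*k^2 + 35*k - 49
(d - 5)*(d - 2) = d^2 - 7*d + 10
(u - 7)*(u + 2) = u^2 - 5*u - 14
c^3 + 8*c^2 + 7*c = c*(c + 1)*(c + 7)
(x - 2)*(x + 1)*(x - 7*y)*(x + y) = x^4 - 6*x^3*y - x^3 - 7*x^2*y^2 + 6*x^2*y - 2*x^2 + 7*x*y^2 + 12*x*y + 14*y^2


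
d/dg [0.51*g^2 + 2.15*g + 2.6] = 1.02*g + 2.15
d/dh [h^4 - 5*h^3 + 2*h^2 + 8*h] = 4*h^3 - 15*h^2 + 4*h + 8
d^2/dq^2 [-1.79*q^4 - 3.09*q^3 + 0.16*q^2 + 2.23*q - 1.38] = -21.48*q^2 - 18.54*q + 0.32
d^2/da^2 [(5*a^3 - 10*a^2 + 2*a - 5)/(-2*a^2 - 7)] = 2*(62*a^3 - 360*a^2 - 651*a + 420)/(8*a^6 + 84*a^4 + 294*a^2 + 343)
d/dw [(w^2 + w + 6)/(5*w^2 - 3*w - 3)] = (-8*w^2 - 66*w + 15)/(25*w^4 - 30*w^3 - 21*w^2 + 18*w + 9)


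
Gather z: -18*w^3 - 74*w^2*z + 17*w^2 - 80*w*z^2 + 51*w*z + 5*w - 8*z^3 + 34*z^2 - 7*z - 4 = -18*w^3 + 17*w^2 + 5*w - 8*z^3 + z^2*(34 - 80*w) + z*(-74*w^2 + 51*w - 7) - 4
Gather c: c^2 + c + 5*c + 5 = c^2 + 6*c + 5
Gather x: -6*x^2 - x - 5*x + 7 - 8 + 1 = -6*x^2 - 6*x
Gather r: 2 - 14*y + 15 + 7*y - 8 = 9 - 7*y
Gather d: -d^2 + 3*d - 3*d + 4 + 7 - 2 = 9 - d^2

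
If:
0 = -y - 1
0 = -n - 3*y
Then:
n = 3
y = -1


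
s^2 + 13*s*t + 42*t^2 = (s + 6*t)*(s + 7*t)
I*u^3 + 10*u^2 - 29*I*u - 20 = (u - 5*I)*(u - 4*I)*(I*u + 1)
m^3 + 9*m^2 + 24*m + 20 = (m + 2)^2*(m + 5)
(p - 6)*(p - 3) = p^2 - 9*p + 18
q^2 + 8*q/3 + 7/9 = (q + 1/3)*(q + 7/3)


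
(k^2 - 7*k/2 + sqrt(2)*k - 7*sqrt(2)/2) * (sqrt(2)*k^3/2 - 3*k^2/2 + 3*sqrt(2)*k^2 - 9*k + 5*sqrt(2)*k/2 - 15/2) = sqrt(2)*k^5/2 - k^4/2 + 5*sqrt(2)*k^4/4 - 19*sqrt(2)*k^3/2 - 5*k^3/4 - 25*sqrt(2)*k^2/2 + 8*k^2 + 35*k/4 + 24*sqrt(2)*k + 105*sqrt(2)/4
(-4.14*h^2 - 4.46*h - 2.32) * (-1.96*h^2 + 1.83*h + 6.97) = 8.1144*h^4 + 1.1654*h^3 - 32.4704*h^2 - 35.3318*h - 16.1704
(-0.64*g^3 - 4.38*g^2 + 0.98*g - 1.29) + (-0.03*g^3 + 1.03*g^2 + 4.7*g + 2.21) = -0.67*g^3 - 3.35*g^2 + 5.68*g + 0.92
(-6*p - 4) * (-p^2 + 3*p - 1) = 6*p^3 - 14*p^2 - 6*p + 4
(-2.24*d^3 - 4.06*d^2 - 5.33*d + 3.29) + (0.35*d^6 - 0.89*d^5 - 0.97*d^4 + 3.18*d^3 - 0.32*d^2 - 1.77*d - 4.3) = 0.35*d^6 - 0.89*d^5 - 0.97*d^4 + 0.94*d^3 - 4.38*d^2 - 7.1*d - 1.01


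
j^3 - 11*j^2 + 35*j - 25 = (j - 5)^2*(j - 1)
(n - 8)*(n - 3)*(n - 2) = n^3 - 13*n^2 + 46*n - 48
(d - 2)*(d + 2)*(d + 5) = d^3 + 5*d^2 - 4*d - 20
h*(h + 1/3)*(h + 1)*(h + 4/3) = h^4 + 8*h^3/3 + 19*h^2/9 + 4*h/9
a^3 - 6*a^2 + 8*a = a*(a - 4)*(a - 2)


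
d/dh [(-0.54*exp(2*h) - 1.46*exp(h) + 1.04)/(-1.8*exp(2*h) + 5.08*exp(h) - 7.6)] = (-5.3712*exp(2*h) + 11.952*exp(h) + 5.8128)*exp(h)/(3.24*exp(4*h) - 18.288*exp(3*h) + 53.1664*exp(2*h) - 77.216*exp(h) + 57.76)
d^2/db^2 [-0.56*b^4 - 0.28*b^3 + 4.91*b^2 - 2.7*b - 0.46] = -6.72*b^2 - 1.68*b + 9.82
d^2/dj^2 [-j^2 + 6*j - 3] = -2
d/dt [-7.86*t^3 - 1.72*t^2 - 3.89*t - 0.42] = -23.58*t^2 - 3.44*t - 3.89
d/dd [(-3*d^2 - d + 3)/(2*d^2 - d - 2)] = 5*(d^2 + 1)/(4*d^4 - 4*d^3 - 7*d^2 + 4*d + 4)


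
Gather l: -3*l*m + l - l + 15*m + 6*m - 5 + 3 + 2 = -3*l*m + 21*m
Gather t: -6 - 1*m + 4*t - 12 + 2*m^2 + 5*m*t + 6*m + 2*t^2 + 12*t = 2*m^2 + 5*m + 2*t^2 + t*(5*m + 16) - 18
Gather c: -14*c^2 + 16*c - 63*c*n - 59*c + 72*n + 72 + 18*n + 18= -14*c^2 + c*(-63*n - 43) + 90*n + 90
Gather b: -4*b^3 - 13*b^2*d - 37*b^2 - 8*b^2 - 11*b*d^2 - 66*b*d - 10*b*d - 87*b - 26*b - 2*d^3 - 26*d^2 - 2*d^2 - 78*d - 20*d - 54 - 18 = -4*b^3 + b^2*(-13*d - 45) + b*(-11*d^2 - 76*d - 113) - 2*d^3 - 28*d^2 - 98*d - 72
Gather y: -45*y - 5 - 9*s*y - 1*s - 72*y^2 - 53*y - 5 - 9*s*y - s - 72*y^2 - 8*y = -2*s - 144*y^2 + y*(-18*s - 106) - 10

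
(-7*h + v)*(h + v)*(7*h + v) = -49*h^3 - 49*h^2*v + h*v^2 + v^3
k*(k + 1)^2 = k^3 + 2*k^2 + k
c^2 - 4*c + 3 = (c - 3)*(c - 1)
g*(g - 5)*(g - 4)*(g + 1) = g^4 - 8*g^3 + 11*g^2 + 20*g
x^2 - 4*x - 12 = (x - 6)*(x + 2)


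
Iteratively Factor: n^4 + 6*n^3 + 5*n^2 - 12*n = (n + 3)*(n^3 + 3*n^2 - 4*n) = n*(n + 3)*(n^2 + 3*n - 4) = n*(n - 1)*(n + 3)*(n + 4)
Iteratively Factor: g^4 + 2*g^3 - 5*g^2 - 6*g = (g - 2)*(g^3 + 4*g^2 + 3*g) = g*(g - 2)*(g^2 + 4*g + 3) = g*(g - 2)*(g + 1)*(g + 3)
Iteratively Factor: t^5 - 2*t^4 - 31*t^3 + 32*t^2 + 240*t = (t + 4)*(t^4 - 6*t^3 - 7*t^2 + 60*t) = (t - 4)*(t + 4)*(t^3 - 2*t^2 - 15*t) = (t - 5)*(t - 4)*(t + 4)*(t^2 + 3*t) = t*(t - 5)*(t - 4)*(t + 4)*(t + 3)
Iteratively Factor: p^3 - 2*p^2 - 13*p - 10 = (p - 5)*(p^2 + 3*p + 2) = (p - 5)*(p + 2)*(p + 1)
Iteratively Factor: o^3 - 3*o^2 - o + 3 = (o - 3)*(o^2 - 1) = (o - 3)*(o - 1)*(o + 1)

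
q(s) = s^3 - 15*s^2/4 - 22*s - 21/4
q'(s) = 3*s^2 - 15*s/2 - 22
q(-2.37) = 12.51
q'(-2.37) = 12.63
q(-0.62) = 6.71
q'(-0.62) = -16.20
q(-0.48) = 4.34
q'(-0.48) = -17.71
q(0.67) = -21.37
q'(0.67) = -25.68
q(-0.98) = 11.77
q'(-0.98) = -11.77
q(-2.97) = 0.81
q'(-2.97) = 26.74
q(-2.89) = 2.87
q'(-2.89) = 24.73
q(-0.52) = 5.04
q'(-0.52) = -17.29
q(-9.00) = -840.00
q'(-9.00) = 288.50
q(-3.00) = 0.00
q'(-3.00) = 27.50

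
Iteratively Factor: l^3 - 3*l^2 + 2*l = (l)*(l^2 - 3*l + 2) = l*(l - 2)*(l - 1)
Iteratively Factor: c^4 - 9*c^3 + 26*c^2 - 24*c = (c - 2)*(c^3 - 7*c^2 + 12*c) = (c - 3)*(c - 2)*(c^2 - 4*c) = (c - 4)*(c - 3)*(c - 2)*(c)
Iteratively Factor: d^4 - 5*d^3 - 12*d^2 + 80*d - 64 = (d - 1)*(d^3 - 4*d^2 - 16*d + 64) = (d - 4)*(d - 1)*(d^2 - 16) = (d - 4)^2*(d - 1)*(d + 4)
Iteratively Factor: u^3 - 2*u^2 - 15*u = (u - 5)*(u^2 + 3*u) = u*(u - 5)*(u + 3)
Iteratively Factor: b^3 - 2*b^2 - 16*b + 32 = (b - 4)*(b^2 + 2*b - 8) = (b - 4)*(b - 2)*(b + 4)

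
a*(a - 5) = a^2 - 5*a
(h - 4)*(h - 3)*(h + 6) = h^3 - h^2 - 30*h + 72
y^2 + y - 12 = (y - 3)*(y + 4)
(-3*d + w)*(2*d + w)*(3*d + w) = -18*d^3 - 9*d^2*w + 2*d*w^2 + w^3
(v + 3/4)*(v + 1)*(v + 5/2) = v^3 + 17*v^2/4 + 41*v/8 + 15/8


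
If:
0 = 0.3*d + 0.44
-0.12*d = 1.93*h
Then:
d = -1.47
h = 0.09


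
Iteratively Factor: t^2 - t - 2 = (t + 1)*(t - 2)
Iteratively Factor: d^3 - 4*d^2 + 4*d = (d - 2)*(d^2 - 2*d) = (d - 2)^2*(d)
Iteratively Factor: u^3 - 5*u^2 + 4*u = (u)*(u^2 - 5*u + 4) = u*(u - 1)*(u - 4)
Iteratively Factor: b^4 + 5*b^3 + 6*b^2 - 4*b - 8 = (b + 2)*(b^3 + 3*b^2 - 4) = (b - 1)*(b + 2)*(b^2 + 4*b + 4) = (b - 1)*(b + 2)^2*(b + 2)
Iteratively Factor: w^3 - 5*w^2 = (w)*(w^2 - 5*w) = w^2*(w - 5)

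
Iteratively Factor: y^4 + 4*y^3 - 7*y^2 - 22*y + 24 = (y - 1)*(y^3 + 5*y^2 - 2*y - 24) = (y - 1)*(y + 4)*(y^2 + y - 6) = (y - 2)*(y - 1)*(y + 4)*(y + 3)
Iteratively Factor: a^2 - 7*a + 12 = (a - 3)*(a - 4)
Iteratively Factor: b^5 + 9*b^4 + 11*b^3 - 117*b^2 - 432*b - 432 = (b + 3)*(b^4 + 6*b^3 - 7*b^2 - 96*b - 144) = (b + 3)*(b + 4)*(b^3 + 2*b^2 - 15*b - 36) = (b + 3)^2*(b + 4)*(b^2 - b - 12) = (b - 4)*(b + 3)^2*(b + 4)*(b + 3)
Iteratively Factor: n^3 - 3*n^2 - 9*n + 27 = (n + 3)*(n^2 - 6*n + 9) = (n - 3)*(n + 3)*(n - 3)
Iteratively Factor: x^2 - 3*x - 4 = (x + 1)*(x - 4)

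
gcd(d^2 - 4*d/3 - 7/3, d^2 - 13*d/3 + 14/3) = d - 7/3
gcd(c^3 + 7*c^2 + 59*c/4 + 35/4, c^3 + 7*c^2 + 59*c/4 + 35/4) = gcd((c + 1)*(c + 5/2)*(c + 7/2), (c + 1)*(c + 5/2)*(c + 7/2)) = c^3 + 7*c^2 + 59*c/4 + 35/4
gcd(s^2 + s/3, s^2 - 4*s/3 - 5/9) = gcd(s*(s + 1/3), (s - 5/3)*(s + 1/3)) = s + 1/3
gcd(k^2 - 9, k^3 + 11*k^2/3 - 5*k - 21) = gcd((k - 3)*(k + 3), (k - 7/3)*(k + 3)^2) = k + 3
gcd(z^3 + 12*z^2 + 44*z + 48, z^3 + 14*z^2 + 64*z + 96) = z^2 + 10*z + 24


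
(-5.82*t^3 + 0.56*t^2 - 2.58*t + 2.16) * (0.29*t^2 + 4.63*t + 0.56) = -1.6878*t^5 - 26.7842*t^4 - 1.4146*t^3 - 11.0054*t^2 + 8.556*t + 1.2096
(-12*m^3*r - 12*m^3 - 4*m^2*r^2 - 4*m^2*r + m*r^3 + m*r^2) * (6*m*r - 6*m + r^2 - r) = -72*m^4*r^2 + 72*m^4 - 36*m^3*r^3 + 36*m^3*r + 2*m^2*r^4 - 2*m^2*r^2 + m*r^5 - m*r^3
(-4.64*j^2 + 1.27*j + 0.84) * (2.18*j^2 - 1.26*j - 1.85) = -10.1152*j^4 + 8.615*j^3 + 8.815*j^2 - 3.4079*j - 1.554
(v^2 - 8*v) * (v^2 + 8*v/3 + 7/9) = v^4 - 16*v^3/3 - 185*v^2/9 - 56*v/9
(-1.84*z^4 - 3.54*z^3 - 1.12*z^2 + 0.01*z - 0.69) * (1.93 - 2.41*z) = 4.4344*z^5 + 4.9802*z^4 - 4.133*z^3 - 2.1857*z^2 + 1.6822*z - 1.3317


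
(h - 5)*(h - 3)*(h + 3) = h^3 - 5*h^2 - 9*h + 45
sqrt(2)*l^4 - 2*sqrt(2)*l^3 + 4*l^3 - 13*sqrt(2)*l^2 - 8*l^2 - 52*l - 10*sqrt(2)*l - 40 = (l - 5)*(l + 2)*(l + 2*sqrt(2))*(sqrt(2)*l + sqrt(2))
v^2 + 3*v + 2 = (v + 1)*(v + 2)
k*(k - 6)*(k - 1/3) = k^3 - 19*k^2/3 + 2*k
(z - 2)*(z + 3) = z^2 + z - 6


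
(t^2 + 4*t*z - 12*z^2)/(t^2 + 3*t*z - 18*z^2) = (-t + 2*z)/(-t + 3*z)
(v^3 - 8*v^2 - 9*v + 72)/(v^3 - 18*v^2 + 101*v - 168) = (v + 3)/(v - 7)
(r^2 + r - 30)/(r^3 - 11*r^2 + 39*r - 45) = (r + 6)/(r^2 - 6*r + 9)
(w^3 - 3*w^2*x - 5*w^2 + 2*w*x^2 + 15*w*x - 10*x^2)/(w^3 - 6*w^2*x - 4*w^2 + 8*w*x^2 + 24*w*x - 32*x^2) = (-w^2 + w*x + 5*w - 5*x)/(-w^2 + 4*w*x + 4*w - 16*x)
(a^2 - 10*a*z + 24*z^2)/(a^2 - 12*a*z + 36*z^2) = (-a + 4*z)/(-a + 6*z)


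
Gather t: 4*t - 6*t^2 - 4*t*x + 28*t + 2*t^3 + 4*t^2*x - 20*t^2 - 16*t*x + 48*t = 2*t^3 + t^2*(4*x - 26) + t*(80 - 20*x)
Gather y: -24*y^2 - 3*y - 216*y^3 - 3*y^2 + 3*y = -216*y^3 - 27*y^2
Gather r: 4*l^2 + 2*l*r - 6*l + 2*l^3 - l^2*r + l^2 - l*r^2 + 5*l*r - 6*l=2*l^3 + 5*l^2 - l*r^2 - 12*l + r*(-l^2 + 7*l)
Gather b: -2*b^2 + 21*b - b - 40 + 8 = -2*b^2 + 20*b - 32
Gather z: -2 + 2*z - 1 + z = 3*z - 3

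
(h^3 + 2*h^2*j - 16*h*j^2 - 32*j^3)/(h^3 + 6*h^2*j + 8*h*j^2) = (h - 4*j)/h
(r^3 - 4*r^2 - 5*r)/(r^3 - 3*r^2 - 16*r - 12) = r*(r - 5)/(r^2 - 4*r - 12)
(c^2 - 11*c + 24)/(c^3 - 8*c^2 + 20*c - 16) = (c^2 - 11*c + 24)/(c^3 - 8*c^2 + 20*c - 16)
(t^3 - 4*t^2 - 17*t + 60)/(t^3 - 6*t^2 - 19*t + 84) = (t - 5)/(t - 7)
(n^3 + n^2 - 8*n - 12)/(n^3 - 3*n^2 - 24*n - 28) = (n - 3)/(n - 7)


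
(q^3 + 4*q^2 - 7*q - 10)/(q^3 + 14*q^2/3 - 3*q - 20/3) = 3*(q - 2)/(3*q - 4)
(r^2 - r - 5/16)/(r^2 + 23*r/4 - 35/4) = (r + 1/4)/(r + 7)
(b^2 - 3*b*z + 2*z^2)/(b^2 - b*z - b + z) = (b - 2*z)/(b - 1)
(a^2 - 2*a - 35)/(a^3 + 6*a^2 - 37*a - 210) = (a - 7)/(a^2 + a - 42)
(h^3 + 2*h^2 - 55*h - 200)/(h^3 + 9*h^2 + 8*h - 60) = (h^2 - 3*h - 40)/(h^2 + 4*h - 12)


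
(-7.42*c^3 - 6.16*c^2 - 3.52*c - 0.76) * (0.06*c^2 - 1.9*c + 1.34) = -0.4452*c^5 + 13.7284*c^4 + 1.55*c^3 - 1.612*c^2 - 3.2728*c - 1.0184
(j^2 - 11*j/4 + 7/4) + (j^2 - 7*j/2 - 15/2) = 2*j^2 - 25*j/4 - 23/4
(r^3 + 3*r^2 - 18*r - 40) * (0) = 0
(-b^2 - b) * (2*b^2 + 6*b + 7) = -2*b^4 - 8*b^3 - 13*b^2 - 7*b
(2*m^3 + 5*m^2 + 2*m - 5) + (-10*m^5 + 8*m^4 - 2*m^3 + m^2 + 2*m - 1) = -10*m^5 + 8*m^4 + 6*m^2 + 4*m - 6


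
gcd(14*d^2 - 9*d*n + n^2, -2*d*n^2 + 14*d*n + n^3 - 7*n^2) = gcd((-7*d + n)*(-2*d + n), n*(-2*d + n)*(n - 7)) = 2*d - n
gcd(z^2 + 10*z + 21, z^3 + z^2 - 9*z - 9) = z + 3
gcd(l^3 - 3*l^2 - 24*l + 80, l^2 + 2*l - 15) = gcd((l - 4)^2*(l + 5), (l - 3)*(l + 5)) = l + 5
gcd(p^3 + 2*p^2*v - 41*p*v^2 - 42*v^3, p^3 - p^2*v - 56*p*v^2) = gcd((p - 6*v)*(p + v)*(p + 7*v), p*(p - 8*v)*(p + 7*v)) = p + 7*v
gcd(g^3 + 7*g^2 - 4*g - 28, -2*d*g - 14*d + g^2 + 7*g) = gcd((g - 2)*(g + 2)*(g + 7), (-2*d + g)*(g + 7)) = g + 7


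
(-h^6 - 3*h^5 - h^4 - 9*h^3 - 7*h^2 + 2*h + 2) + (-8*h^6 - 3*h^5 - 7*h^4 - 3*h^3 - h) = -9*h^6 - 6*h^5 - 8*h^4 - 12*h^3 - 7*h^2 + h + 2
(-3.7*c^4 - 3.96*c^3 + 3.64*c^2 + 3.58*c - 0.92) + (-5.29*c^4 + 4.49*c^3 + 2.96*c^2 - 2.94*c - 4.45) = -8.99*c^4 + 0.53*c^3 + 6.6*c^2 + 0.64*c - 5.37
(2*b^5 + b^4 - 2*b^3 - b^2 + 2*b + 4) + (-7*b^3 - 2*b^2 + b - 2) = 2*b^5 + b^4 - 9*b^3 - 3*b^2 + 3*b + 2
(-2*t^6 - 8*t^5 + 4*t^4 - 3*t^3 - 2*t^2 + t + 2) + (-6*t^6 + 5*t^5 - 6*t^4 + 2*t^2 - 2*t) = -8*t^6 - 3*t^5 - 2*t^4 - 3*t^3 - t + 2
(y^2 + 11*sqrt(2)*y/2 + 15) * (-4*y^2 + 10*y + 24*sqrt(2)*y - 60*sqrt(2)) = -4*y^4 + 2*sqrt(2)*y^3 + 10*y^3 - 5*sqrt(2)*y^2 + 204*y^2 - 510*y + 360*sqrt(2)*y - 900*sqrt(2)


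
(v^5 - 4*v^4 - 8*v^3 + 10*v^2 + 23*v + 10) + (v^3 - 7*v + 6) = v^5 - 4*v^4 - 7*v^3 + 10*v^2 + 16*v + 16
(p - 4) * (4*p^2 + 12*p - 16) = 4*p^3 - 4*p^2 - 64*p + 64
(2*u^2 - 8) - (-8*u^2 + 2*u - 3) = 10*u^2 - 2*u - 5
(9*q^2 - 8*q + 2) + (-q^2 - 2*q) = 8*q^2 - 10*q + 2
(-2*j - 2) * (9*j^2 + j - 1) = -18*j^3 - 20*j^2 + 2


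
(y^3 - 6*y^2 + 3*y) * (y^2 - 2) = y^5 - 6*y^4 + y^3 + 12*y^2 - 6*y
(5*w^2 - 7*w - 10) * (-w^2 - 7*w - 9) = -5*w^4 - 28*w^3 + 14*w^2 + 133*w + 90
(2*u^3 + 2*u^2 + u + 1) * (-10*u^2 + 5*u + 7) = -20*u^5 - 10*u^4 + 14*u^3 + 9*u^2 + 12*u + 7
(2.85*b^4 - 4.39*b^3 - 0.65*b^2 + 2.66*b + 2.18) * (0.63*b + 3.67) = 1.7955*b^5 + 7.6938*b^4 - 16.5208*b^3 - 0.7097*b^2 + 11.1356*b + 8.0006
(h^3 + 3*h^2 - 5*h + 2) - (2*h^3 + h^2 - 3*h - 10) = -h^3 + 2*h^2 - 2*h + 12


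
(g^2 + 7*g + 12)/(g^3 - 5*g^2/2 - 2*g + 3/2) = 2*(g^2 + 7*g + 12)/(2*g^3 - 5*g^2 - 4*g + 3)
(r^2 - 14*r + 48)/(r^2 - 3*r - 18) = (r - 8)/(r + 3)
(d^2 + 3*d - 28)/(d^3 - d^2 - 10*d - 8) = (d + 7)/(d^2 + 3*d + 2)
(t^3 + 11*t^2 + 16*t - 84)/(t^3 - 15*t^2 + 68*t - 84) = (t^2 + 13*t + 42)/(t^2 - 13*t + 42)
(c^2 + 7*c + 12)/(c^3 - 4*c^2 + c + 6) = (c^2 + 7*c + 12)/(c^3 - 4*c^2 + c + 6)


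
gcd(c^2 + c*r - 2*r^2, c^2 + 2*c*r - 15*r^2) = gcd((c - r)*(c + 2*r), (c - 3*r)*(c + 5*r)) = 1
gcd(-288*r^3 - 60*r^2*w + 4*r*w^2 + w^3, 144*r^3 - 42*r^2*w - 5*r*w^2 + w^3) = 48*r^2 + 2*r*w - w^2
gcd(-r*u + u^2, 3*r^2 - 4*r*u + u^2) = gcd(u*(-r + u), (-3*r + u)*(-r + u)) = r - u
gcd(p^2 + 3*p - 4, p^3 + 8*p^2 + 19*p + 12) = p + 4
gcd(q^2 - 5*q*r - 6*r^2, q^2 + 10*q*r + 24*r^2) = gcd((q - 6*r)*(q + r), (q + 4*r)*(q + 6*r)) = 1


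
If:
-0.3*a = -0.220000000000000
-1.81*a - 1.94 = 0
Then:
No Solution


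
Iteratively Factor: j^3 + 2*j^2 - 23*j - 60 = (j + 3)*(j^2 - j - 20) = (j + 3)*(j + 4)*(j - 5)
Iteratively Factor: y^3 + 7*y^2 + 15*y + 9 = (y + 3)*(y^2 + 4*y + 3) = (y + 3)^2*(y + 1)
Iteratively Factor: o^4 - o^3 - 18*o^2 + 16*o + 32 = (o + 4)*(o^3 - 5*o^2 + 2*o + 8) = (o - 2)*(o + 4)*(o^2 - 3*o - 4) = (o - 2)*(o + 1)*(o + 4)*(o - 4)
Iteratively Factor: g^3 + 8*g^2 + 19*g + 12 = (g + 1)*(g^2 + 7*g + 12) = (g + 1)*(g + 3)*(g + 4)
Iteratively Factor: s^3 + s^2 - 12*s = (s + 4)*(s^2 - 3*s) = s*(s + 4)*(s - 3)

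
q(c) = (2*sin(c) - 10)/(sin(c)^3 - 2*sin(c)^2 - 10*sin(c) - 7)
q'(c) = (2*sin(c) - 10)*(-3*sin(c)^2*cos(c) + 4*sin(c)*cos(c) + 10*cos(c))/(sin(c)^3 - 2*sin(c)^2 - 10*sin(c) - 7)^2 + 2*cos(c)/(sin(c)^3 - 2*sin(c)^2 - 10*sin(c) - 7) = 2*(-2*sin(c)^3 + 17*sin(c)^2 - 20*sin(c) - 57)*cos(c)/((sin(c) + 1)^2*(sin(c)^2 - 3*sin(c) - 7)^2)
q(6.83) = 0.71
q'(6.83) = -0.68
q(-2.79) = 2.79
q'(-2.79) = 6.13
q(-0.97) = 17.30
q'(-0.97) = -69.36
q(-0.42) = 3.26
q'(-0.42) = -7.59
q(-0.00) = 1.43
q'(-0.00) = -2.33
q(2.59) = 0.71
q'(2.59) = 0.67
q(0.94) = 0.53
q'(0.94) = -0.30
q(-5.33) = 0.53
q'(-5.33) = -0.29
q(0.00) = 1.43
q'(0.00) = -2.33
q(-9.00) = 3.29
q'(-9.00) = 7.71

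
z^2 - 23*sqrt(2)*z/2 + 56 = (z - 8*sqrt(2))*(z - 7*sqrt(2)/2)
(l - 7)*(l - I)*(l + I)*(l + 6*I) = l^4 - 7*l^3 + 6*I*l^3 + l^2 - 42*I*l^2 - 7*l + 6*I*l - 42*I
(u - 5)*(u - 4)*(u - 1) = u^3 - 10*u^2 + 29*u - 20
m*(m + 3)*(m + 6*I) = m^3 + 3*m^2 + 6*I*m^2 + 18*I*m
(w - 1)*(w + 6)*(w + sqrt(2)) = w^3 + sqrt(2)*w^2 + 5*w^2 - 6*w + 5*sqrt(2)*w - 6*sqrt(2)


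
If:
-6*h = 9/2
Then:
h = -3/4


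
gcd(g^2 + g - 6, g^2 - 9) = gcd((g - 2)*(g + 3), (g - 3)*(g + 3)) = g + 3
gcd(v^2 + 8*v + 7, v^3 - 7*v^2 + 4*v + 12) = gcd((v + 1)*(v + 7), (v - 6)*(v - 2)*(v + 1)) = v + 1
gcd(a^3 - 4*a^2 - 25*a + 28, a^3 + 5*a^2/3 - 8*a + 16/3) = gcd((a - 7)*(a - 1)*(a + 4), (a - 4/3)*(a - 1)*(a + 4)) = a^2 + 3*a - 4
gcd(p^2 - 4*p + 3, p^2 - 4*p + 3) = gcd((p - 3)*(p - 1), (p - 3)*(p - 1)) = p^2 - 4*p + 3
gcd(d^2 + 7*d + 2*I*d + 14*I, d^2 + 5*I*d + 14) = 1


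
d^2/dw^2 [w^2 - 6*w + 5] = 2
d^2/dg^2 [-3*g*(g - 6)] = -6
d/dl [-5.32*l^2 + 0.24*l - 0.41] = 0.24 - 10.64*l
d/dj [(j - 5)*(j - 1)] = 2*j - 6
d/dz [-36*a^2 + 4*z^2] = 8*z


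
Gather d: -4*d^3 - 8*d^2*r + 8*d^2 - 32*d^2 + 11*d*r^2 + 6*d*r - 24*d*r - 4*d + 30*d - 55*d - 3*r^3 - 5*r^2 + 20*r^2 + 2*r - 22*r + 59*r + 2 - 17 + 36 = -4*d^3 + d^2*(-8*r - 24) + d*(11*r^2 - 18*r - 29) - 3*r^3 + 15*r^2 + 39*r + 21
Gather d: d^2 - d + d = d^2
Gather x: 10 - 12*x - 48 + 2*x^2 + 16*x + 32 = 2*x^2 + 4*x - 6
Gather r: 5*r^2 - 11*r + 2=5*r^2 - 11*r + 2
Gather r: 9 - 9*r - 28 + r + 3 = -8*r - 16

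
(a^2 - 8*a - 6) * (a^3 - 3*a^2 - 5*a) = a^5 - 11*a^4 + 13*a^3 + 58*a^2 + 30*a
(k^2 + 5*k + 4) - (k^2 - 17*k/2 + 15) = 27*k/2 - 11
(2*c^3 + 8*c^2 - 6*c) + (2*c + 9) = 2*c^3 + 8*c^2 - 4*c + 9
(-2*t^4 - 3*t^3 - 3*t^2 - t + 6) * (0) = 0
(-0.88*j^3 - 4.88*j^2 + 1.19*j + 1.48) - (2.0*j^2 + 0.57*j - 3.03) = -0.88*j^3 - 6.88*j^2 + 0.62*j + 4.51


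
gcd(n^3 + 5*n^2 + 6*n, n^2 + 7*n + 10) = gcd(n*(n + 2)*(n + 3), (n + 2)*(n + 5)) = n + 2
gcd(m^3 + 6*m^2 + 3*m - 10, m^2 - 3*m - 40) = m + 5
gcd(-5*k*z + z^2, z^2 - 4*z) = z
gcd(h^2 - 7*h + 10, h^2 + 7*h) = 1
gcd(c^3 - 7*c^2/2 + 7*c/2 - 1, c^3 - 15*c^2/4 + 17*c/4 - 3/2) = c^2 - 3*c + 2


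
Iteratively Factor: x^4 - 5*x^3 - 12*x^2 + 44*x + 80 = (x + 2)*(x^3 - 7*x^2 + 2*x + 40) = (x - 4)*(x + 2)*(x^2 - 3*x - 10) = (x - 4)*(x + 2)^2*(x - 5)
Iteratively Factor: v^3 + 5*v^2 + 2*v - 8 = (v - 1)*(v^2 + 6*v + 8) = (v - 1)*(v + 2)*(v + 4)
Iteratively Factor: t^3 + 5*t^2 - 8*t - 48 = (t + 4)*(t^2 + t - 12) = (t - 3)*(t + 4)*(t + 4)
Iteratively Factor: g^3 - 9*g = (g)*(g^2 - 9) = g*(g - 3)*(g + 3)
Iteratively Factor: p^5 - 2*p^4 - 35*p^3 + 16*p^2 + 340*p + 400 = (p + 2)*(p^4 - 4*p^3 - 27*p^2 + 70*p + 200) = (p + 2)^2*(p^3 - 6*p^2 - 15*p + 100) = (p - 5)*(p + 2)^2*(p^2 - p - 20) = (p - 5)*(p + 2)^2*(p + 4)*(p - 5)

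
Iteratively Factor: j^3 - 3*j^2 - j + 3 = (j - 3)*(j^2 - 1) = (j - 3)*(j - 1)*(j + 1)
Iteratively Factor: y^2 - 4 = (y - 2)*(y + 2)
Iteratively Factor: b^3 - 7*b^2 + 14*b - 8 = (b - 4)*(b^2 - 3*b + 2) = (b - 4)*(b - 2)*(b - 1)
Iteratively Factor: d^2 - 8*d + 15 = (d - 5)*(d - 3)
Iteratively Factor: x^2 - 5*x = (x - 5)*(x)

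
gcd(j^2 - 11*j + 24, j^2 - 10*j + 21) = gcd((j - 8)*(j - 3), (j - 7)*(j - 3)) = j - 3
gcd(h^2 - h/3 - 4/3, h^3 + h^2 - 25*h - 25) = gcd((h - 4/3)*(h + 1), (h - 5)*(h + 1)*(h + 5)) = h + 1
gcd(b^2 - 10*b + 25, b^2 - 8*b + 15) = b - 5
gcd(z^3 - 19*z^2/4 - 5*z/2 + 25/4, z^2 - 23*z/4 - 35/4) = z + 5/4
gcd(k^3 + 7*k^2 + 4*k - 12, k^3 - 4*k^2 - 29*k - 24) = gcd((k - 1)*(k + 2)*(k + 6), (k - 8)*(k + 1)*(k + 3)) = 1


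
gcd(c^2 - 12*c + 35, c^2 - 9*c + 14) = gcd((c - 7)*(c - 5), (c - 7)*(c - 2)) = c - 7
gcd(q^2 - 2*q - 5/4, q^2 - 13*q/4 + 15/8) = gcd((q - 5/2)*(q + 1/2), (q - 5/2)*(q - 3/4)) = q - 5/2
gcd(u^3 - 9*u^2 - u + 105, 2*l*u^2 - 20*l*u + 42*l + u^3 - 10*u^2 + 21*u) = u - 7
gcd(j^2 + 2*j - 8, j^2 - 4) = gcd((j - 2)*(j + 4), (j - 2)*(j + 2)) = j - 2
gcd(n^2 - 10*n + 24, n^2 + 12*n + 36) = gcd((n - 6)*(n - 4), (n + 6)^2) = 1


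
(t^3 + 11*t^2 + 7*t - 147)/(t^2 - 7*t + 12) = (t^2 + 14*t + 49)/(t - 4)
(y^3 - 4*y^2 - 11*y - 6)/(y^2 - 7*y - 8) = (y^2 - 5*y - 6)/(y - 8)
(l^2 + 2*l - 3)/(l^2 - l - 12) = (l - 1)/(l - 4)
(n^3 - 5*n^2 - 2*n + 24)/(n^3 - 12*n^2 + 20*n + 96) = (n^2 - 7*n + 12)/(n^2 - 14*n + 48)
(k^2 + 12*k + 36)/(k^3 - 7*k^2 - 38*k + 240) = (k + 6)/(k^2 - 13*k + 40)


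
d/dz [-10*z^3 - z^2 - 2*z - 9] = -30*z^2 - 2*z - 2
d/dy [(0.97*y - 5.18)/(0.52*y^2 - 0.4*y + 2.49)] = (-0.5044*y^2 + 5.3872*y + 0.3433)/(0.2704*y^4 - 0.416*y^3 + 2.7496*y^2 - 1.992*y + 6.2001)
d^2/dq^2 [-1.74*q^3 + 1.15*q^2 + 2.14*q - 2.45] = 2.3 - 10.44*q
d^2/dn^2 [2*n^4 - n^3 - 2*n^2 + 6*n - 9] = 24*n^2 - 6*n - 4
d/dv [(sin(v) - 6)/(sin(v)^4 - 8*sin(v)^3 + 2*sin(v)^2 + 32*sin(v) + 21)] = (-3*sin(v)^3 + 43*sin(v)^2 - 189*sin(v) + 213)*cos(v)/((sin(v) - 7)^2*(sin(v) - 3)^2*(sin(v) + 1)^3)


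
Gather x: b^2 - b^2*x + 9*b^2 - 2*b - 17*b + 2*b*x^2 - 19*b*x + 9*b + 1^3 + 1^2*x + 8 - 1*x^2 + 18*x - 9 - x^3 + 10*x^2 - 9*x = 10*b^2 - 10*b - x^3 + x^2*(2*b + 9) + x*(-b^2 - 19*b + 10)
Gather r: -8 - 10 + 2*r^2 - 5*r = 2*r^2 - 5*r - 18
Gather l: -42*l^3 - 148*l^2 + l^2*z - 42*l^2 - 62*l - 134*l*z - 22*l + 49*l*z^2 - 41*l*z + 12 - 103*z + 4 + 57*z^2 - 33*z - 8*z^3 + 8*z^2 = -42*l^3 + l^2*(z - 190) + l*(49*z^2 - 175*z - 84) - 8*z^3 + 65*z^2 - 136*z + 16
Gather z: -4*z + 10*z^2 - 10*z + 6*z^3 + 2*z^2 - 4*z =6*z^3 + 12*z^2 - 18*z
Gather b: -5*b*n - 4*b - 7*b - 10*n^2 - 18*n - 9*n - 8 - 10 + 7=b*(-5*n - 11) - 10*n^2 - 27*n - 11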